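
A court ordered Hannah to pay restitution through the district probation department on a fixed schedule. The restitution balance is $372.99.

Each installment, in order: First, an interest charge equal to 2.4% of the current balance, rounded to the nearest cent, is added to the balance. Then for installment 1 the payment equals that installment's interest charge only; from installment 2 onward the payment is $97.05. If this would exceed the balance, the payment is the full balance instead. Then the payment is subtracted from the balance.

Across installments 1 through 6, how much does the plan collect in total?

Installment 1: opening $372.99; interest $8.95 → $381.94; payment $8.95; balance $372.99
Installment 2: opening $372.99; interest $8.95 → $381.94; payment $97.05; balance $284.89
Installment 3: opening $284.89; interest $6.84 → $291.73; payment $97.05; balance $194.68
Installment 4: opening $194.68; interest $4.67 → $199.35; payment $97.05; balance $102.30
Installment 5: opening $102.30; interest $2.46 → $104.76; payment $97.05; balance $7.71
Installment 6: opening $7.71; interest $0.19 → $7.90; payment $7.90; balance $0.00
Total paid: $405.05

$405.05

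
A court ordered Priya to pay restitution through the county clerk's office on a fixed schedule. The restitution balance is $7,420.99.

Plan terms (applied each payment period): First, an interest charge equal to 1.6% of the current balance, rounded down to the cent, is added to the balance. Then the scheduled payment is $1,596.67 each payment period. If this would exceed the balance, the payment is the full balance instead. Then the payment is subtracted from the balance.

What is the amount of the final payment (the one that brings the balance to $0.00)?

Payment period 1: $7,420.99 +$118.73 interest = $7,539.72; pay $1,596.67 → $5,943.05
Payment period 2: $5,943.05 +$95.08 interest = $6,038.13; pay $1,596.67 → $4,441.46
Payment period 3: $4,441.46 +$71.06 interest = $4,512.52; pay $1,596.67 → $2,915.85
Payment period 4: $2,915.85 +$46.65 interest = $2,962.50; pay $1,596.67 → $1,365.83
Payment period 5: $1,365.83 +$21.85 interest = $1,387.68; pay $1,387.68 → $0.00

$1,387.68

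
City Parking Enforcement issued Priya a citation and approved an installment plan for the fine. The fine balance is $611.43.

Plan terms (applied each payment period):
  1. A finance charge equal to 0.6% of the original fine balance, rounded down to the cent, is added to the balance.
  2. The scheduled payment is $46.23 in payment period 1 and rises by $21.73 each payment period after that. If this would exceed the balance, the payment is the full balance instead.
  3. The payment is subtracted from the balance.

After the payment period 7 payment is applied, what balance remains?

Payment period 1: opening $611.43; interest $3.66 → $615.09; payment $46.23; balance $568.86
Payment period 2: opening $568.86; interest $3.66 → $572.52; payment $67.96; balance $504.56
Payment period 3: opening $504.56; interest $3.66 → $508.22; payment $89.69; balance $418.53
Payment period 4: opening $418.53; interest $3.66 → $422.19; payment $111.42; balance $310.77
Payment period 5: opening $310.77; interest $3.66 → $314.43; payment $133.15; balance $181.28
Payment period 6: opening $181.28; interest $3.66 → $184.94; payment $154.88; balance $30.06
Payment period 7: opening $30.06; interest $3.66 → $33.72; payment $33.72; balance $0.00

$0.00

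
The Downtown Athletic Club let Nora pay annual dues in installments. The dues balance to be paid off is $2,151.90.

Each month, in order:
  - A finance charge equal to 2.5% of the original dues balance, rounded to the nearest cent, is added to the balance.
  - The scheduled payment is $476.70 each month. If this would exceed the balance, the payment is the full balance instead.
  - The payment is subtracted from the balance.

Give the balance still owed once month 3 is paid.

# | Opening | Interest | Payment | End bal
1 | $2,151.90 | $53.80 | $476.70 | $1,729.00
2 | $1,729.00 | $53.80 | $476.70 | $1,306.10
3 | $1,306.10 | $53.80 | $476.70 | $883.20

$883.20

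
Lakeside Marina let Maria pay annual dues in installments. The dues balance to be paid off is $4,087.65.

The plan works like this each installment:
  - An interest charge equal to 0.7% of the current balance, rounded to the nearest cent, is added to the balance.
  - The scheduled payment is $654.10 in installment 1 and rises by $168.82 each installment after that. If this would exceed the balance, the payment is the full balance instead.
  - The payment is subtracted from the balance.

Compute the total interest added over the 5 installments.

Installment 1: opening $4,087.65; interest $28.61 → $4,116.26; payment $654.10; balance $3,462.16
Installment 2: opening $3,462.16; interest $24.24 → $3,486.40; payment $822.92; balance $2,663.48
Installment 3: opening $2,663.48; interest $18.64 → $2,682.12; payment $991.74; balance $1,690.38
Installment 4: opening $1,690.38; interest $11.83 → $1,702.21; payment $1,160.56; balance $541.65
Installment 5: opening $541.65; interest $3.79 → $545.44; payment $545.44; balance $0.00
Total interest: $28.61 + $24.24 + $18.64 + $11.83 + $3.79 = $87.11

$87.11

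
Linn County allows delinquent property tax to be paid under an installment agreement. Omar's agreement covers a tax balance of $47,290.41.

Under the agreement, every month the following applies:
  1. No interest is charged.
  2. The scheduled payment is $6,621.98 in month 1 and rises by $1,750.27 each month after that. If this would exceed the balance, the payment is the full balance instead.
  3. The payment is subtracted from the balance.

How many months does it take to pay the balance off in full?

# | Opening | Payment | End bal
1 | $47,290.41 | $6,621.98 | $40,668.43
2 | $40,668.43 | $8,372.25 | $32,296.18
3 | $32,296.18 | $10,122.52 | $22,173.66
4 | $22,173.66 | $11,872.79 | $10,300.87
5 | $10,300.87 | $10,300.87 | $0.00
Balance reaches $0.00 in month 5.

5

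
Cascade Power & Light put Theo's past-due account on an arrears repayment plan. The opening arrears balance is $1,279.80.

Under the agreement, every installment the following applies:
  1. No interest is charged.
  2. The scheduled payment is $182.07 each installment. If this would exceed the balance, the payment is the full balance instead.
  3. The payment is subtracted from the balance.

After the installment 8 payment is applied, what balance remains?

$0.00

# | Opening | Payment | End bal
1 | $1,279.80 | $182.07 | $1,097.73
2 | $1,097.73 | $182.07 | $915.66
3 | $915.66 | $182.07 | $733.59
4 | $733.59 | $182.07 | $551.52
5 | $551.52 | $182.07 | $369.45
6 | $369.45 | $182.07 | $187.38
7 | $187.38 | $182.07 | $5.31
8 | $5.31 | $5.31 | $0.00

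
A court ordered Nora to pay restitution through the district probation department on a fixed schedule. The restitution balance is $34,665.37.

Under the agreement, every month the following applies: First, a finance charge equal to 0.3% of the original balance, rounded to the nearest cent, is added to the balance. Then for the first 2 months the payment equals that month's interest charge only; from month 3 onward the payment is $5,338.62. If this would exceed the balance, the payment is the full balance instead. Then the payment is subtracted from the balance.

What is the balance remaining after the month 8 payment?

$3,257.65

# | Opening | Interest | Payment | End bal
1 | $34,665.37 | $104.00 | $104.00 | $34,665.37
2 | $34,665.37 | $104.00 | $104.00 | $34,665.37
3 | $34,665.37 | $104.00 | $5,338.62 | $29,430.75
4 | $29,430.75 | $104.00 | $5,338.62 | $24,196.13
5 | $24,196.13 | $104.00 | $5,338.62 | $18,961.51
6 | $18,961.51 | $104.00 | $5,338.62 | $13,726.89
7 | $13,726.89 | $104.00 | $5,338.62 | $8,492.27
8 | $8,492.27 | $104.00 | $5,338.62 | $3,257.65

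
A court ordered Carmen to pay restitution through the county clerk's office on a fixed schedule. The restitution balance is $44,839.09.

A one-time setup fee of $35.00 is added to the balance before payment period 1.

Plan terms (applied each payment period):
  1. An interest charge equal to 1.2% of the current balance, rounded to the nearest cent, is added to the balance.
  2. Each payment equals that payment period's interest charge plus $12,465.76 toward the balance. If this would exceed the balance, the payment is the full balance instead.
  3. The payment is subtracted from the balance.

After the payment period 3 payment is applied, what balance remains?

Payment period 1: opening $44,874.09; interest $538.49 → $45,412.58; payment $13,004.25; balance $32,408.33
Payment period 2: opening $32,408.33; interest $388.90 → $32,797.23; payment $12,854.66; balance $19,942.57
Payment period 3: opening $19,942.57; interest $239.31 → $20,181.88; payment $12,705.07; balance $7,476.81

$7,476.81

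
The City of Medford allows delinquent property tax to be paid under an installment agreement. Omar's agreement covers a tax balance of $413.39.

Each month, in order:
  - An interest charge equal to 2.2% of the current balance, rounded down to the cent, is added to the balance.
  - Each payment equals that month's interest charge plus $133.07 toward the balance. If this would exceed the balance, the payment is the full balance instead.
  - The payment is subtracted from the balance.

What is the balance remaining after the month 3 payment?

$14.18

Month 1: opening $413.39; interest $9.09 → $422.48; payment $142.16; balance $280.32
Month 2: opening $280.32; interest $6.16 → $286.48; payment $139.23; balance $147.25
Month 3: opening $147.25; interest $3.23 → $150.48; payment $136.30; balance $14.18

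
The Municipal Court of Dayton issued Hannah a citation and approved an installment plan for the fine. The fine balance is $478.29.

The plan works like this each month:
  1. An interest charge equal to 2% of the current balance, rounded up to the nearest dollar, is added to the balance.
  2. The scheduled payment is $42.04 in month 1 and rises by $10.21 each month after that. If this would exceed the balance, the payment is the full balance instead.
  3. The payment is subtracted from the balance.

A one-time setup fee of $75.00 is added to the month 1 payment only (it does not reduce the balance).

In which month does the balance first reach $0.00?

Month 1: $478.29 +$10.00 interest = $488.29; pay $42.04 (+ $75.00 fee) → $446.25
Month 2: $446.25 +$9.00 interest = $455.25; pay $52.25 → $403.00
Month 3: $403.00 +$9.00 interest = $412.00; pay $62.46 → $349.54
Month 4: $349.54 +$7.00 interest = $356.54; pay $72.67 → $283.87
Month 5: $283.87 +$6.00 interest = $289.87; pay $82.88 → $206.99
Month 6: $206.99 +$5.00 interest = $211.99; pay $93.09 → $118.90
Month 7: $118.90 +$3.00 interest = $121.90; pay $103.30 → $18.60
Month 8: $18.60 +$1.00 interest = $19.60; pay $19.60 → $0.00
Balance reaches $0.00 in month 8.

8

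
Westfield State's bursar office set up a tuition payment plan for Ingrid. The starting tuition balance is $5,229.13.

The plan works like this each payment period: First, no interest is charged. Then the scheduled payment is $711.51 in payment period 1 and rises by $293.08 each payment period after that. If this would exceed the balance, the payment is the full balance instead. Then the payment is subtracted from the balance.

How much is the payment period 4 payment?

Payment period 1: opening $5,229.13; payment $711.51; balance $4,517.62
Payment period 2: opening $4,517.62; payment $1,004.59; balance $3,513.03
Payment period 3: opening $3,513.03; payment $1,297.67; balance $2,215.36
Payment period 4: opening $2,215.36; payment $1,590.75; balance $624.61

$1,590.75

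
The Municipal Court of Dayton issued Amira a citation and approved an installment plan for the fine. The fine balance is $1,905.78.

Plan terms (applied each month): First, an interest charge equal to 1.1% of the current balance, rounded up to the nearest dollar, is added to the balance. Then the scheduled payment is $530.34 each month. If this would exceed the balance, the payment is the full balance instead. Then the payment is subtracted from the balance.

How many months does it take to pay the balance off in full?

# | Opening | Interest | Payment | End bal
1 | $1,905.78 | $21.00 | $530.34 | $1,396.44
2 | $1,396.44 | $16.00 | $530.34 | $882.10
3 | $882.10 | $10.00 | $530.34 | $361.76
4 | $361.76 | $4.00 | $365.76 | $0.00
Balance reaches $0.00 in month 4.

4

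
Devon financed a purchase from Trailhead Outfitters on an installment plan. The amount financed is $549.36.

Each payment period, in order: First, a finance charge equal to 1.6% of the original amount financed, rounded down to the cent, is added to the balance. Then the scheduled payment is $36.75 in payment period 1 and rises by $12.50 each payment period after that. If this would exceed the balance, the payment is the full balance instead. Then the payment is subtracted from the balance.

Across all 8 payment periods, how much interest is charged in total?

Payment period 1: opening $549.36; interest $8.78 → $558.14; payment $36.75; balance $521.39
Payment period 2: opening $521.39; interest $8.78 → $530.17; payment $49.25; balance $480.92
Payment period 3: opening $480.92; interest $8.78 → $489.70; payment $61.75; balance $427.95
Payment period 4: opening $427.95; interest $8.78 → $436.73; payment $74.25; balance $362.48
Payment period 5: opening $362.48; interest $8.78 → $371.26; payment $86.75; balance $284.51
Payment period 6: opening $284.51; interest $8.78 → $293.29; payment $99.25; balance $194.04
Payment period 7: opening $194.04; interest $8.78 → $202.82; payment $111.75; balance $91.07
Payment period 8: opening $91.07; interest $8.78 → $99.85; payment $99.85; balance $0.00
Total interest: $8.78 + $8.78 + $8.78 + $8.78 + $8.78 + $8.78 + $8.78 + $8.78 = $70.24

$70.24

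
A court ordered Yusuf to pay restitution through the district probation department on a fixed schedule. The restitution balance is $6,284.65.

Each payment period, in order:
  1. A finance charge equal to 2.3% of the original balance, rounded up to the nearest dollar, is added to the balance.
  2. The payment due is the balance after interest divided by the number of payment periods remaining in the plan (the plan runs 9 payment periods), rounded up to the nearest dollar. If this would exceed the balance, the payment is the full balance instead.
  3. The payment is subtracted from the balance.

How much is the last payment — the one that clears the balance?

Payment period 1: opening $6,284.65; interest $145.00 → $6,429.65; payment $715.00; balance $5,714.65
Payment period 2: opening $5,714.65; interest $145.00 → $5,859.65; payment $733.00; balance $5,126.65
Payment period 3: opening $5,126.65; interest $145.00 → $5,271.65; payment $754.00; balance $4,517.65
Payment period 4: opening $4,517.65; interest $145.00 → $4,662.65; payment $778.00; balance $3,884.65
Payment period 5: opening $3,884.65; interest $145.00 → $4,029.65; payment $806.00; balance $3,223.65
Payment period 6: opening $3,223.65; interest $145.00 → $3,368.65; payment $843.00; balance $2,525.65
Payment period 7: opening $2,525.65; interest $145.00 → $2,670.65; payment $891.00; balance $1,779.65
Payment period 8: opening $1,779.65; interest $145.00 → $1,924.65; payment $963.00; balance $961.65
Payment period 9: opening $961.65; interest $145.00 → $1,106.65; payment $1,106.65; balance $0.00

$1,106.65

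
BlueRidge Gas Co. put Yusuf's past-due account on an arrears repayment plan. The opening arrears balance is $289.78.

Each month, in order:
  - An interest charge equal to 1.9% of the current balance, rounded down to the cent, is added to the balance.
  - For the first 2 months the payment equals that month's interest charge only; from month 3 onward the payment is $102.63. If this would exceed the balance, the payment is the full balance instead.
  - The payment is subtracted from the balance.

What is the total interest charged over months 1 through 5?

$21.93

Month 1: opening $289.78; interest $5.50 → $295.28; payment $5.50; balance $289.78
Month 2: opening $289.78; interest $5.50 → $295.28; payment $5.50; balance $289.78
Month 3: opening $289.78; interest $5.50 → $295.28; payment $102.63; balance $192.65
Month 4: opening $192.65; interest $3.66 → $196.31; payment $102.63; balance $93.68
Month 5: opening $93.68; interest $1.77 → $95.45; payment $95.45; balance $0.00
Total interest: $5.50 + $5.50 + $5.50 + $3.66 + $1.77 = $21.93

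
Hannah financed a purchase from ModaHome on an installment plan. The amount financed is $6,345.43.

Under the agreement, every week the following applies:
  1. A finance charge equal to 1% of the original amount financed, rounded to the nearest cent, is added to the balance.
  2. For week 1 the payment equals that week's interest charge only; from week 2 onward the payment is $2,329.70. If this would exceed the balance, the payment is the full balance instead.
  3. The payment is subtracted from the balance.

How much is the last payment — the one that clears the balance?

Week 1: $6,345.43 +$63.45 interest = $6,408.88; pay $63.45 → $6,345.43
Week 2: $6,345.43 +$63.45 interest = $6,408.88; pay $2,329.70 → $4,079.18
Week 3: $4,079.18 +$63.45 interest = $4,142.63; pay $2,329.70 → $1,812.93
Week 4: $1,812.93 +$63.45 interest = $1,876.38; pay $1,876.38 → $0.00

$1,876.38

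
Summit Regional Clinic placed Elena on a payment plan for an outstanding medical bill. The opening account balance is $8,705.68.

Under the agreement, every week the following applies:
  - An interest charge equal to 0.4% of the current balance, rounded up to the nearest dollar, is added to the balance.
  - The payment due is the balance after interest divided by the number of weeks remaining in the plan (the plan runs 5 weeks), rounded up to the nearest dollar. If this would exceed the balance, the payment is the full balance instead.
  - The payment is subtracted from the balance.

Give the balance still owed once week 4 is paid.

$1,768.68

Week 1: $8,705.68 +$35.00 interest = $8,740.68; pay $1,749.00 → $6,991.68
Week 2: $6,991.68 +$28.00 interest = $7,019.68; pay $1,755.00 → $5,264.68
Week 3: $5,264.68 +$22.00 interest = $5,286.68; pay $1,763.00 → $3,523.68
Week 4: $3,523.68 +$15.00 interest = $3,538.68; pay $1,770.00 → $1,768.68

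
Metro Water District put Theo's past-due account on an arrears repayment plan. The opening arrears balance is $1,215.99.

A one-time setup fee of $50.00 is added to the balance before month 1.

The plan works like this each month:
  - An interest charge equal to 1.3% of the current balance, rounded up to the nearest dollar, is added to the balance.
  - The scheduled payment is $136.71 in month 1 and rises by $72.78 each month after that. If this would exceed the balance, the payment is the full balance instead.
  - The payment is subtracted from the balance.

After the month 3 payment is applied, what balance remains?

$682.52

Month 1: $1,265.99 +$17.00 interest = $1,282.99; pay $136.71 → $1,146.28
Month 2: $1,146.28 +$15.00 interest = $1,161.28; pay $209.49 → $951.79
Month 3: $951.79 +$13.00 interest = $964.79; pay $282.27 → $682.52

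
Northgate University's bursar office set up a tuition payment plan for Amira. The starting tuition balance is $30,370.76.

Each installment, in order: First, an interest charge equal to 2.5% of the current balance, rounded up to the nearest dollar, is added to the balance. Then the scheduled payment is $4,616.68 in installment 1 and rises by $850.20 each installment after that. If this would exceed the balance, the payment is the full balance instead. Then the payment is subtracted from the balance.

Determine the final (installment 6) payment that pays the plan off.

$1,415.36

Installment 1: $30,370.76 +$760.00 interest = $31,130.76; pay $4,616.68 → $26,514.08
Installment 2: $26,514.08 +$663.00 interest = $27,177.08; pay $5,466.88 → $21,710.20
Installment 3: $21,710.20 +$543.00 interest = $22,253.20; pay $6,317.08 → $15,936.12
Installment 4: $15,936.12 +$399.00 interest = $16,335.12; pay $7,167.28 → $9,167.84
Installment 5: $9,167.84 +$230.00 interest = $9,397.84; pay $8,017.48 → $1,380.36
Installment 6: $1,380.36 +$35.00 interest = $1,415.36; pay $1,415.36 → $0.00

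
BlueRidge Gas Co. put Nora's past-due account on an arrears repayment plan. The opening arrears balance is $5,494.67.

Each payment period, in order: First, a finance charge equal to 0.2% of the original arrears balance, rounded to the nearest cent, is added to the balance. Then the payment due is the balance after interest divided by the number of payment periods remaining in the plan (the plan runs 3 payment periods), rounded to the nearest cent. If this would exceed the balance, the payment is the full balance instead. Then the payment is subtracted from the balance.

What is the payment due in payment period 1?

# | Opening | Interest | Payment | End bal
1 | $5,494.67 | $10.99 | $1,835.22 | $3,670.44

$1,835.22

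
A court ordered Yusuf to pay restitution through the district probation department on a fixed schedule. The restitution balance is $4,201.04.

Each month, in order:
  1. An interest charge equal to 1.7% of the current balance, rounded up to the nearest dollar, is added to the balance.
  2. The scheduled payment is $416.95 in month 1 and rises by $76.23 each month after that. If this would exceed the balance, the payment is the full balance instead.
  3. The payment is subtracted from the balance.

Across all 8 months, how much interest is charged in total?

Month 1: opening $4,201.04; interest $72.00 → $4,273.04; payment $416.95; balance $3,856.09
Month 2: opening $3,856.09; interest $66.00 → $3,922.09; payment $493.18; balance $3,428.91
Month 3: opening $3,428.91; interest $59.00 → $3,487.91; payment $569.41; balance $2,918.50
Month 4: opening $2,918.50; interest $50.00 → $2,968.50; payment $645.64; balance $2,322.86
Month 5: opening $2,322.86; interest $40.00 → $2,362.86; payment $721.87; balance $1,640.99
Month 6: opening $1,640.99; interest $28.00 → $1,668.99; payment $798.10; balance $870.89
Month 7: opening $870.89; interest $15.00 → $885.89; payment $874.33; balance $11.56
Month 8: opening $11.56; interest $1.00 → $12.56; payment $12.56; balance $0.00
Total interest: $72.00 + $66.00 + $59.00 + $50.00 + $40.00 + $28.00 + $15.00 + $1.00 = $331.00

$331.00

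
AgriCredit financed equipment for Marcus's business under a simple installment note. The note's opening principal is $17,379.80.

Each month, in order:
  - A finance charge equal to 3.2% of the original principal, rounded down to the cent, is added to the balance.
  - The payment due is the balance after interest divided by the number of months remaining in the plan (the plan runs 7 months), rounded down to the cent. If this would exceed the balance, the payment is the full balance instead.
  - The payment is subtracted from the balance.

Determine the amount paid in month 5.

Month 1: $17,379.80 +$556.15 interest = $17,935.95; pay $2,562.27 → $15,373.68
Month 2: $15,373.68 +$556.15 interest = $15,929.83; pay $2,654.97 → $13,274.86
Month 3: $13,274.86 +$556.15 interest = $13,831.01; pay $2,766.20 → $11,064.81
Month 4: $11,064.81 +$556.15 interest = $11,620.96; pay $2,905.24 → $8,715.72
Month 5: $8,715.72 +$556.15 interest = $9,271.87; pay $3,090.62 → $6,181.25

$3,090.62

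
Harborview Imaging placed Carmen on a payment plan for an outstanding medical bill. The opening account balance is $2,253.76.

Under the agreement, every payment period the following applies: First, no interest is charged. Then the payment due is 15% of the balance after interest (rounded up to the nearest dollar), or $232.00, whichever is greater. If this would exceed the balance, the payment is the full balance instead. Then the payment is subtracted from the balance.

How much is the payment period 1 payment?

$339.00

Payment period 1: $2,253.76 − $339.00 → $1,914.76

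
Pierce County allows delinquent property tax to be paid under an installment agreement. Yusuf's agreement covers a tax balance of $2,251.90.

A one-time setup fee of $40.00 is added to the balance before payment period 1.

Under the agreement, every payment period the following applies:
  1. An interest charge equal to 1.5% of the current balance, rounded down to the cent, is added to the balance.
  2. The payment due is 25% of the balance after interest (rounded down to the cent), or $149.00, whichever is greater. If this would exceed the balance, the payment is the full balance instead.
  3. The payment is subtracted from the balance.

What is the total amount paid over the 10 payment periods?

Payment period 1: opening $2,291.90; interest $34.37 → $2,326.27; payment $581.56; balance $1,744.71
Payment period 2: opening $1,744.71; interest $26.17 → $1,770.88; payment $442.72; balance $1,328.16
Payment period 3: opening $1,328.16; interest $19.92 → $1,348.08; payment $337.02; balance $1,011.06
Payment period 4: opening $1,011.06; interest $15.16 → $1,026.22; payment $256.55; balance $769.67
Payment period 5: opening $769.67; interest $11.54 → $781.21; payment $195.30; balance $585.91
Payment period 6: opening $585.91; interest $8.78 → $594.69; payment $149.00; balance $445.69
Payment period 7: opening $445.69; interest $6.68 → $452.37; payment $149.00; balance $303.37
Payment period 8: opening $303.37; interest $4.55 → $307.92; payment $149.00; balance $158.92
Payment period 9: opening $158.92; interest $2.38 → $161.30; payment $149.00; balance $12.30
Payment period 10: opening $12.30; interest $0.18 → $12.48; payment $12.48; balance $0.00
Total paid: $2,421.63

$2,421.63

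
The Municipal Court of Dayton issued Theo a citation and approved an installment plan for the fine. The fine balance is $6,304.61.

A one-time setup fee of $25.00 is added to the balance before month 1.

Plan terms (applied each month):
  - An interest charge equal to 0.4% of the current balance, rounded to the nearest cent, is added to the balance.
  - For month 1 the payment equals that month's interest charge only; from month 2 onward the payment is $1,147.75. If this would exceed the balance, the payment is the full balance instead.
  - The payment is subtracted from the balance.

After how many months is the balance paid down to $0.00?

Month 1: opening $6,329.61; interest $25.32 → $6,354.93; payment $25.32; balance $6,329.61
Month 2: opening $6,329.61; interest $25.32 → $6,354.93; payment $1,147.75; balance $5,207.18
Month 3: opening $5,207.18; interest $20.83 → $5,228.01; payment $1,147.75; balance $4,080.26
Month 4: opening $4,080.26; interest $16.32 → $4,096.58; payment $1,147.75; balance $2,948.83
Month 5: opening $2,948.83; interest $11.80 → $2,960.63; payment $1,147.75; balance $1,812.88
Month 6: opening $1,812.88; interest $7.25 → $1,820.13; payment $1,147.75; balance $672.38
Month 7: opening $672.38; interest $2.69 → $675.07; payment $675.07; balance $0.00
Balance reaches $0.00 in month 7.

7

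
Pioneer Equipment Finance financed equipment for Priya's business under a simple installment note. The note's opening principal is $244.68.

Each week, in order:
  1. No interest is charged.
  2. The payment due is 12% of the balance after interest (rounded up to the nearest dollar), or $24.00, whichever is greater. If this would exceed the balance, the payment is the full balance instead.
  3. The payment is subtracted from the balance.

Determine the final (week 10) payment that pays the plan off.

$20.68

# | Opening | Payment | End bal
1 | $244.68 | $30.00 | $214.68
2 | $214.68 | $26.00 | $188.68
3 | $188.68 | $24.00 | $164.68
4 | $164.68 | $24.00 | $140.68
5 | $140.68 | $24.00 | $116.68
6 | $116.68 | $24.00 | $92.68
7 | $92.68 | $24.00 | $68.68
8 | $68.68 | $24.00 | $44.68
9 | $44.68 | $24.00 | $20.68
10 | $20.68 | $20.68 | $0.00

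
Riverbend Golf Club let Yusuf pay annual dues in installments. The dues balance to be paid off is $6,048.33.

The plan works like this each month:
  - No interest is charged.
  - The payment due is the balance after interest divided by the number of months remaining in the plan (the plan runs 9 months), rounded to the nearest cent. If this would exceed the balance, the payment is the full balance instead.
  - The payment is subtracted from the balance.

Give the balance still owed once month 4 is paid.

Month 1: $6,048.33 − $672.04 → $5,376.29
Month 2: $5,376.29 − $672.04 → $4,704.25
Month 3: $4,704.25 − $672.04 → $4,032.21
Month 4: $4,032.21 − $672.04 → $3,360.17

$3,360.17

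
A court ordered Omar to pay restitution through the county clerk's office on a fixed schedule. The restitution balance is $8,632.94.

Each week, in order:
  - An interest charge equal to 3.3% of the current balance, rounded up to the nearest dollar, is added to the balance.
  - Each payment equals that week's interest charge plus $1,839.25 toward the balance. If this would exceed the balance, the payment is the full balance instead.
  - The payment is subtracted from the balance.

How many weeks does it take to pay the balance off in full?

5

Week 1: opening $8,632.94; interest $285.00 → $8,917.94; payment $2,124.25; balance $6,793.69
Week 2: opening $6,793.69; interest $225.00 → $7,018.69; payment $2,064.25; balance $4,954.44
Week 3: opening $4,954.44; interest $164.00 → $5,118.44; payment $2,003.25; balance $3,115.19
Week 4: opening $3,115.19; interest $103.00 → $3,218.19; payment $1,942.25; balance $1,275.94
Week 5: opening $1,275.94; interest $43.00 → $1,318.94; payment $1,318.94; balance $0.00
Balance reaches $0.00 in week 5.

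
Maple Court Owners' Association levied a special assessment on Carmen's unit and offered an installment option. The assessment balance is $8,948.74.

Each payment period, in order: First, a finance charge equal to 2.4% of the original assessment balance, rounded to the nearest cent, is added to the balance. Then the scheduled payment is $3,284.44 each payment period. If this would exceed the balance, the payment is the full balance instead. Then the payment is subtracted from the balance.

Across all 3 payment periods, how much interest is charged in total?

$644.31

# | Opening | Interest | Payment | End bal
1 | $8,948.74 | $214.77 | $3,284.44 | $5,879.07
2 | $5,879.07 | $214.77 | $3,284.44 | $2,809.40
3 | $2,809.40 | $214.77 | $3,024.17 | $0.00
Total interest: $214.77 + $214.77 + $214.77 = $644.31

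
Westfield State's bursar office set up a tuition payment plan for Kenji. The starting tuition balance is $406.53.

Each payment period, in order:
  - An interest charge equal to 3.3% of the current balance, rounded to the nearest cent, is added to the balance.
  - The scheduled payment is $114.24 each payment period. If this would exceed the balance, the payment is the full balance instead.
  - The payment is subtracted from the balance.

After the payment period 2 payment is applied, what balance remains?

$201.56

Payment period 1: $406.53 +$13.42 interest = $419.95; pay $114.24 → $305.71
Payment period 2: $305.71 +$10.09 interest = $315.80; pay $114.24 → $201.56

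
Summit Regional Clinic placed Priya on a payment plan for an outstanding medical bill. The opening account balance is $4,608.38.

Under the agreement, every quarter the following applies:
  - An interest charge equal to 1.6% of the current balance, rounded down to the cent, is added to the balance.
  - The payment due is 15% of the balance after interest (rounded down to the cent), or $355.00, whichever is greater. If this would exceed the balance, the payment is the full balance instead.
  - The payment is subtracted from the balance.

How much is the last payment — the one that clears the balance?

Quarter 1: $4,608.38 +$73.73 interest = $4,682.11; pay $702.31 → $3,979.80
Quarter 2: $3,979.80 +$63.67 interest = $4,043.47; pay $606.52 → $3,436.95
Quarter 3: $3,436.95 +$54.99 interest = $3,491.94; pay $523.79 → $2,968.15
Quarter 4: $2,968.15 +$47.49 interest = $3,015.64; pay $452.34 → $2,563.30
Quarter 5: $2,563.30 +$41.01 interest = $2,604.31; pay $390.64 → $2,213.67
Quarter 6: $2,213.67 +$35.41 interest = $2,249.08; pay $355.00 → $1,894.08
Quarter 7: $1,894.08 +$30.30 interest = $1,924.38; pay $355.00 → $1,569.38
Quarter 8: $1,569.38 +$25.11 interest = $1,594.49; pay $355.00 → $1,239.49
Quarter 9: $1,239.49 +$19.83 interest = $1,259.32; pay $355.00 → $904.32
Quarter 10: $904.32 +$14.46 interest = $918.78; pay $355.00 → $563.78
Quarter 11: $563.78 +$9.02 interest = $572.80; pay $355.00 → $217.80
Quarter 12: $217.80 +$3.48 interest = $221.28; pay $221.28 → $0.00

$221.28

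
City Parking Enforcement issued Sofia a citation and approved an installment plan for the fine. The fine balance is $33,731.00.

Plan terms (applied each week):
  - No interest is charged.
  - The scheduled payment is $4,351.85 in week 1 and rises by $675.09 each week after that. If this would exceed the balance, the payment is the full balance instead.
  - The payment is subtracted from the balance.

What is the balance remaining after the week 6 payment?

$0.00

Week 1: $33,731.00 − $4,351.85 → $29,379.15
Week 2: $29,379.15 − $5,026.94 → $24,352.21
Week 3: $24,352.21 − $5,702.03 → $18,650.18
Week 4: $18,650.18 − $6,377.12 → $12,273.06
Week 5: $12,273.06 − $7,052.21 → $5,220.85
Week 6: $5,220.85 − $5,220.85 → $0.00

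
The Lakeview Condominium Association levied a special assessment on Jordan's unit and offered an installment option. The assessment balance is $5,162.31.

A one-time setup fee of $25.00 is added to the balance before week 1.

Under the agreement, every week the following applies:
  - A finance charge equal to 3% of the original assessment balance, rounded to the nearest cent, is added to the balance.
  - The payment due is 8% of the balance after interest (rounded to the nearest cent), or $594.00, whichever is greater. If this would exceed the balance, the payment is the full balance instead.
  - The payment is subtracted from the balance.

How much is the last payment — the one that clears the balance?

Week 1: opening $5,187.31; interest $154.87 → $5,342.18; payment $594.00; balance $4,748.18
Week 2: opening $4,748.18; interest $154.87 → $4,903.05; payment $594.00; balance $4,309.05
Week 3: opening $4,309.05; interest $154.87 → $4,463.92; payment $594.00; balance $3,869.92
Week 4: opening $3,869.92; interest $154.87 → $4,024.79; payment $594.00; balance $3,430.79
Week 5: opening $3,430.79; interest $154.87 → $3,585.66; payment $594.00; balance $2,991.66
Week 6: opening $2,991.66; interest $154.87 → $3,146.53; payment $594.00; balance $2,552.53
Week 7: opening $2,552.53; interest $154.87 → $2,707.40; payment $594.00; balance $2,113.40
Week 8: opening $2,113.40; interest $154.87 → $2,268.27; payment $594.00; balance $1,674.27
Week 9: opening $1,674.27; interest $154.87 → $1,829.14; payment $594.00; balance $1,235.14
Week 10: opening $1,235.14; interest $154.87 → $1,390.01; payment $594.00; balance $796.01
Week 11: opening $796.01; interest $154.87 → $950.88; payment $594.00; balance $356.88
Week 12: opening $356.88; interest $154.87 → $511.75; payment $511.75; balance $0.00

$511.75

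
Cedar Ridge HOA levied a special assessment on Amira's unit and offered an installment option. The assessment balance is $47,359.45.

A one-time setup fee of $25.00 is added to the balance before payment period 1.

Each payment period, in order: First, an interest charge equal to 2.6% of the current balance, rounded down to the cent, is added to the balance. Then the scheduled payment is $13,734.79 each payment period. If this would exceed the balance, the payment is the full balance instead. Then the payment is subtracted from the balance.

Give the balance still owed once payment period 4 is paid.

Payment period 1: opening $47,384.45; interest $1,231.99 → $48,616.44; payment $13,734.79; balance $34,881.65
Payment period 2: opening $34,881.65; interest $906.92 → $35,788.57; payment $13,734.79; balance $22,053.78
Payment period 3: opening $22,053.78; interest $573.39 → $22,627.17; payment $13,734.79; balance $8,892.38
Payment period 4: opening $8,892.38; interest $231.20 → $9,123.58; payment $9,123.58; balance $0.00

$0.00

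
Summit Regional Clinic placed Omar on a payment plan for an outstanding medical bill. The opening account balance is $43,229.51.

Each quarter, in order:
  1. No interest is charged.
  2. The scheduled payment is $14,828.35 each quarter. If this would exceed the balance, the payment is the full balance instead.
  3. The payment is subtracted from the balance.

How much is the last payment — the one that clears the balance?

# | Opening | Payment | End bal
1 | $43,229.51 | $14,828.35 | $28,401.16
2 | $28,401.16 | $14,828.35 | $13,572.81
3 | $13,572.81 | $13,572.81 | $0.00

$13,572.81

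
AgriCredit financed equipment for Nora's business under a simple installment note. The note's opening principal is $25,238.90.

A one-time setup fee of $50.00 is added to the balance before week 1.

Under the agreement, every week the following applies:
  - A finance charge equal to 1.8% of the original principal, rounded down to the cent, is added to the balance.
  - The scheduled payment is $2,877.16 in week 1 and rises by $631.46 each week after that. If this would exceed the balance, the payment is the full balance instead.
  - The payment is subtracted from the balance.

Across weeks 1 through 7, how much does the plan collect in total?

Week 1: $25,288.90 +$454.30 interest = $25,743.20; pay $2,877.16 → $22,866.04
Week 2: $22,866.04 +$454.30 interest = $23,320.34; pay $3,508.62 → $19,811.72
Week 3: $19,811.72 +$454.30 interest = $20,266.02; pay $4,140.08 → $16,125.94
Week 4: $16,125.94 +$454.30 interest = $16,580.24; pay $4,771.54 → $11,808.70
Week 5: $11,808.70 +$454.30 interest = $12,263.00; pay $5,403.00 → $6,860.00
Week 6: $6,860.00 +$454.30 interest = $7,314.30; pay $6,034.46 → $1,279.84
Week 7: $1,279.84 +$454.30 interest = $1,734.14; pay $1,734.14 → $0.00
Total paid: $28,469.00

$28,469.00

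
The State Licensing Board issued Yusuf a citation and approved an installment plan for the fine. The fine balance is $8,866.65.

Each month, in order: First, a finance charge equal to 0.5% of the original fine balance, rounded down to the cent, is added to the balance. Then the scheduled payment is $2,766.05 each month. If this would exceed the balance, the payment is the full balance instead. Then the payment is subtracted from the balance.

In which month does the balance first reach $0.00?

Month 1: opening $8,866.65; interest $44.33 → $8,910.98; payment $2,766.05; balance $6,144.93
Month 2: opening $6,144.93; interest $44.33 → $6,189.26; payment $2,766.05; balance $3,423.21
Month 3: opening $3,423.21; interest $44.33 → $3,467.54; payment $2,766.05; balance $701.49
Month 4: opening $701.49; interest $44.33 → $745.82; payment $745.82; balance $0.00
Balance reaches $0.00 in month 4.

4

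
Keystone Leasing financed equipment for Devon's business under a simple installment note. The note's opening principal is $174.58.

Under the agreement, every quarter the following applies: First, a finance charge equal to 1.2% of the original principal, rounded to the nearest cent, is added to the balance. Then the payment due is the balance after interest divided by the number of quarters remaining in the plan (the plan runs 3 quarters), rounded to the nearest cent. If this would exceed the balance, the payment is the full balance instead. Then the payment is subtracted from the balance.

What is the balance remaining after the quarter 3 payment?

$0.00

Quarter 1: $174.58 +$2.09 interest = $176.67; pay $58.89 → $117.78
Quarter 2: $117.78 +$2.09 interest = $119.87; pay $59.94 → $59.93
Quarter 3: $59.93 +$2.09 interest = $62.02; pay $62.02 → $0.00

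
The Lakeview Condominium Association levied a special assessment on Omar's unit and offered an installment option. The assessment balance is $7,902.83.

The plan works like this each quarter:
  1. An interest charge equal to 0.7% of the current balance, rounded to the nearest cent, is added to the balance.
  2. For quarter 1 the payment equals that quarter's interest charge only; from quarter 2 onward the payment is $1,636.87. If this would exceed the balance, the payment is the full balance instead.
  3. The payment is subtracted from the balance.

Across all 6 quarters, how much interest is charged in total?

$220.43

Quarter 1: $7,902.83 +$55.32 interest = $7,958.15; pay $55.32 → $7,902.83
Quarter 2: $7,902.83 +$55.32 interest = $7,958.15; pay $1,636.87 → $6,321.28
Quarter 3: $6,321.28 +$44.25 interest = $6,365.53; pay $1,636.87 → $4,728.66
Quarter 4: $4,728.66 +$33.10 interest = $4,761.76; pay $1,636.87 → $3,124.89
Quarter 5: $3,124.89 +$21.87 interest = $3,146.76; pay $1,636.87 → $1,509.89
Quarter 6: $1,509.89 +$10.57 interest = $1,520.46; pay $1,520.46 → $0.00
Total interest: $55.32 + $55.32 + $44.25 + $33.10 + $21.87 + $10.57 = $220.43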